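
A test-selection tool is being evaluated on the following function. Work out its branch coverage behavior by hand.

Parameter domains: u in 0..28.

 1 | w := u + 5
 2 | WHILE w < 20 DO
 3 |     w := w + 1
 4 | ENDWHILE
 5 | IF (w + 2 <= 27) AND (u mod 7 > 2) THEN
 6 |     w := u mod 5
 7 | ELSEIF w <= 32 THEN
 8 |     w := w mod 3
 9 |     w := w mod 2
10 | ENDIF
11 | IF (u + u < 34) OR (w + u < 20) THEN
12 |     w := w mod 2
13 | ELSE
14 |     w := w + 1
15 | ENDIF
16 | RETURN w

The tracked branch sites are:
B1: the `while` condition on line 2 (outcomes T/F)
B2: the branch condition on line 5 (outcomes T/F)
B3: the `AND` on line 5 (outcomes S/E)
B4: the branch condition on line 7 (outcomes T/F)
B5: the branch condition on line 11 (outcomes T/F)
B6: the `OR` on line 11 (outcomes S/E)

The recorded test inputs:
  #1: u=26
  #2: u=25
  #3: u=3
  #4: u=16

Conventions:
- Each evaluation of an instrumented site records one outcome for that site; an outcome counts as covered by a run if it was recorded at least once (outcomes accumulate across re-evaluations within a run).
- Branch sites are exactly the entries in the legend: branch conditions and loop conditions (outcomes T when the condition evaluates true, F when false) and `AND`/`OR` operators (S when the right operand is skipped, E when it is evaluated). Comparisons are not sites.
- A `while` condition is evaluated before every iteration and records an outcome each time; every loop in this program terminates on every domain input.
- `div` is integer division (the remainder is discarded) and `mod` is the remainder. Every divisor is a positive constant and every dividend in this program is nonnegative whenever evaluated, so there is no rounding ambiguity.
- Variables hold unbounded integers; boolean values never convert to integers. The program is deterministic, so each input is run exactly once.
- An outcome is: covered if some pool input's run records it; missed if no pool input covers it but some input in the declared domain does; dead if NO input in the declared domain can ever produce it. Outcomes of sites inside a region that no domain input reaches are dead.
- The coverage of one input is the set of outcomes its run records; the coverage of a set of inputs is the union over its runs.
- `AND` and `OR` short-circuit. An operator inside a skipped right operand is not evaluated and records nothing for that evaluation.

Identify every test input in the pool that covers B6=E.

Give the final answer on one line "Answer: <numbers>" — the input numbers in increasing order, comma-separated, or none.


input #1 (u=26): records B6=E
input #2 (u=25): records B6=E
input #3 (u=3): does not record B6=E
input #4 (u=16): does not record B6=E
Answer: 1, 2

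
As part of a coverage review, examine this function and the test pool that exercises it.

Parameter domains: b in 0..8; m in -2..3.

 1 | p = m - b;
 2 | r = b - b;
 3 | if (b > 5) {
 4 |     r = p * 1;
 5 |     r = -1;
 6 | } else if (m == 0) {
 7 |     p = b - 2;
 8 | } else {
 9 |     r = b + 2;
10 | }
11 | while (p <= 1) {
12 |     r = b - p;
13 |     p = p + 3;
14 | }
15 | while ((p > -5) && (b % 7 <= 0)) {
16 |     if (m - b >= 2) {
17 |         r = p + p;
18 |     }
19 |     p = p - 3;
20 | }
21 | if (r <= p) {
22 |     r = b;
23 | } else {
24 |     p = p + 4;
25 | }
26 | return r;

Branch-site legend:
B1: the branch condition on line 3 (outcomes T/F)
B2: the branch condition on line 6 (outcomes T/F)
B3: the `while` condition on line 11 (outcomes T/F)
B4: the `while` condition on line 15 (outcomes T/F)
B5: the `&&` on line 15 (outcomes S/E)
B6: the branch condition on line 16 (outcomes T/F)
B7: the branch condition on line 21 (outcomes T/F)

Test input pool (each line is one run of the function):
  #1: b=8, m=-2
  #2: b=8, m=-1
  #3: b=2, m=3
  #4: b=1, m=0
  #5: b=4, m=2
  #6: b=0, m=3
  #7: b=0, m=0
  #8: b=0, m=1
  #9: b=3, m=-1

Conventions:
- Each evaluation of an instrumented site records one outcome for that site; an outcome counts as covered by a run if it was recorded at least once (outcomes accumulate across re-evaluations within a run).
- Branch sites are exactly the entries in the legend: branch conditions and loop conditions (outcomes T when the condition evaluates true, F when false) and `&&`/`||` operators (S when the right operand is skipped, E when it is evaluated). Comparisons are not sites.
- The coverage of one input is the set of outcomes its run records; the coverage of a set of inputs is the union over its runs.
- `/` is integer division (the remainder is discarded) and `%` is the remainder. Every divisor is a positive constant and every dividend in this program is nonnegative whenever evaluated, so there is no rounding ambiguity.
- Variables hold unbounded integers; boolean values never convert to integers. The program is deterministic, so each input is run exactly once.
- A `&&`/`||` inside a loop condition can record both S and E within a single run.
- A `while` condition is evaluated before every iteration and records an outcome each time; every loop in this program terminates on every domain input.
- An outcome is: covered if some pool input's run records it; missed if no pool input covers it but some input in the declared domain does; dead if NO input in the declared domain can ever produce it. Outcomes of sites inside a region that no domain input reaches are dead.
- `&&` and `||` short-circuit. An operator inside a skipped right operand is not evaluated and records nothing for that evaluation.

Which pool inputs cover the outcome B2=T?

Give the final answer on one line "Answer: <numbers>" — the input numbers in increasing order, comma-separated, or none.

input #1 (b=8, m=-2): does not record B2=T
input #2 (b=8, m=-1): does not record B2=T
input #3 (b=2, m=3): does not record B2=T
input #4 (b=1, m=0): records B2=T
input #5 (b=4, m=2): does not record B2=T
input #6 (b=0, m=3): does not record B2=T
input #7 (b=0, m=0): records B2=T
input #8 (b=0, m=1): does not record B2=T
input #9 (b=3, m=-1): does not record B2=T

Answer: 4, 7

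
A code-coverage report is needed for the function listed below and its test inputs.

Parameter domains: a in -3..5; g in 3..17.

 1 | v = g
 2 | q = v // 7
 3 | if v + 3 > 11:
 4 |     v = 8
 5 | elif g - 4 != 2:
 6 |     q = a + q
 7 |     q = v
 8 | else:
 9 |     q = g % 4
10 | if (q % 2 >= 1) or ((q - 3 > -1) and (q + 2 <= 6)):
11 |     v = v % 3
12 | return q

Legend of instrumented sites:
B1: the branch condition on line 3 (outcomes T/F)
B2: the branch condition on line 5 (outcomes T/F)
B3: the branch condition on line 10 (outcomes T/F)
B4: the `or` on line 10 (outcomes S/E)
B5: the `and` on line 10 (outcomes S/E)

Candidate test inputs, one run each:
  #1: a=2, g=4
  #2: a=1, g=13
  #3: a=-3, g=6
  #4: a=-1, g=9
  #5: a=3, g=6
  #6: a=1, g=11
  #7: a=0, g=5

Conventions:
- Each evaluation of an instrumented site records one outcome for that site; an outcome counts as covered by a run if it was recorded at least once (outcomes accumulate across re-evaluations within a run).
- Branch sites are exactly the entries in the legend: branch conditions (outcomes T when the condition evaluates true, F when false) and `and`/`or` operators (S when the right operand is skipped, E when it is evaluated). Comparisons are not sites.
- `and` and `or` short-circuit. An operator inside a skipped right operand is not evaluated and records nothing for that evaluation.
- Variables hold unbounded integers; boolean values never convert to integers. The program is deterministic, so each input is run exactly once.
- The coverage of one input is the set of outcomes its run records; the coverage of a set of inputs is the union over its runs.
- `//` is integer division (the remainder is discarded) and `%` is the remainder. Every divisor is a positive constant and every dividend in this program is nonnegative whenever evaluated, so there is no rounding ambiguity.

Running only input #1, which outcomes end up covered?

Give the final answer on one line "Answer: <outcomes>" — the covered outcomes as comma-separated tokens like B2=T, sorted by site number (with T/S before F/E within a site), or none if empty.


Tracing the run of input #1 (a=2, g=4):
  B1->F, B2->T, B4->E, B5->E, B3->T
distinct outcomes covered: B1=F, B2=T, B3=T, B4=E, B5=E
Answer: B1=F, B2=T, B3=T, B4=E, B5=E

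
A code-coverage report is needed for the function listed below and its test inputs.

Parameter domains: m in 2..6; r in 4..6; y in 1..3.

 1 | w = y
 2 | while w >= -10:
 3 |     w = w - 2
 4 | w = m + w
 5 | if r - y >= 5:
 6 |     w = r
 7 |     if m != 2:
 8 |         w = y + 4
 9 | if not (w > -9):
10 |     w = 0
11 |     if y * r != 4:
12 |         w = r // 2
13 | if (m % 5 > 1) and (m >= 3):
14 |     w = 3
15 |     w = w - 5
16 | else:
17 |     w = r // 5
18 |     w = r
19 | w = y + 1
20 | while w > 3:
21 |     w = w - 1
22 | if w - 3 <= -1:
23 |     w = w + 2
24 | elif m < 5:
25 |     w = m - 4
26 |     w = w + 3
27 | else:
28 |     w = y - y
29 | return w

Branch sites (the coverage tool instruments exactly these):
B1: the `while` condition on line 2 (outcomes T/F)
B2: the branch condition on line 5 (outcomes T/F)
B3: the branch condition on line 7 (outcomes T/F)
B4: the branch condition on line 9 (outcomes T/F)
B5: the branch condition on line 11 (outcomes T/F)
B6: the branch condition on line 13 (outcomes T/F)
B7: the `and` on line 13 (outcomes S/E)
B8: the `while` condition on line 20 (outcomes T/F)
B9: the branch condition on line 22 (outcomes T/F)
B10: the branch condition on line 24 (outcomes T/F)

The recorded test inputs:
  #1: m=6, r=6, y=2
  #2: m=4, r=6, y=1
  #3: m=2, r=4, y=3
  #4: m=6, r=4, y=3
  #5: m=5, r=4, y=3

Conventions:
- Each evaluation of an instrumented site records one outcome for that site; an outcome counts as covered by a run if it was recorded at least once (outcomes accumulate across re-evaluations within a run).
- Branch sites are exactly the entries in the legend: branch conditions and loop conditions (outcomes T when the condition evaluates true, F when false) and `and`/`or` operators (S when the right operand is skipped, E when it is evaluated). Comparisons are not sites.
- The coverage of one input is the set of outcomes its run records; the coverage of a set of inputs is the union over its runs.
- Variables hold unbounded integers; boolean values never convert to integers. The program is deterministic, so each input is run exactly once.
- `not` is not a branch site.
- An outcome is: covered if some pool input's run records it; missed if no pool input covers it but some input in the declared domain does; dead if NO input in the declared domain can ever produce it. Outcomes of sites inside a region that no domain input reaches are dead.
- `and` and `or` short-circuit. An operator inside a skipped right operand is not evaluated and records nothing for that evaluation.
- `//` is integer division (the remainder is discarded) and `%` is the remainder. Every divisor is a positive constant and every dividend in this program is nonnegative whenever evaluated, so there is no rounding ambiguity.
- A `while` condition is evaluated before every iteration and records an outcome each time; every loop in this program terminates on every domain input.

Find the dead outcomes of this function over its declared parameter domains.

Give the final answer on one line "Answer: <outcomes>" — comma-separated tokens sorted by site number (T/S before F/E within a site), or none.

checking every outcome against all 45 domain inputs:
  reachable outcomes have witnesses, e.g. B1=T (e.g. m=2, r=4, y=1), B1=F (e.g. m=2, r=4, y=1), B2=T (e.g. m=2, r=6, y=1), B2=F (e.g. m=2, r=4, y=1)

Answer: none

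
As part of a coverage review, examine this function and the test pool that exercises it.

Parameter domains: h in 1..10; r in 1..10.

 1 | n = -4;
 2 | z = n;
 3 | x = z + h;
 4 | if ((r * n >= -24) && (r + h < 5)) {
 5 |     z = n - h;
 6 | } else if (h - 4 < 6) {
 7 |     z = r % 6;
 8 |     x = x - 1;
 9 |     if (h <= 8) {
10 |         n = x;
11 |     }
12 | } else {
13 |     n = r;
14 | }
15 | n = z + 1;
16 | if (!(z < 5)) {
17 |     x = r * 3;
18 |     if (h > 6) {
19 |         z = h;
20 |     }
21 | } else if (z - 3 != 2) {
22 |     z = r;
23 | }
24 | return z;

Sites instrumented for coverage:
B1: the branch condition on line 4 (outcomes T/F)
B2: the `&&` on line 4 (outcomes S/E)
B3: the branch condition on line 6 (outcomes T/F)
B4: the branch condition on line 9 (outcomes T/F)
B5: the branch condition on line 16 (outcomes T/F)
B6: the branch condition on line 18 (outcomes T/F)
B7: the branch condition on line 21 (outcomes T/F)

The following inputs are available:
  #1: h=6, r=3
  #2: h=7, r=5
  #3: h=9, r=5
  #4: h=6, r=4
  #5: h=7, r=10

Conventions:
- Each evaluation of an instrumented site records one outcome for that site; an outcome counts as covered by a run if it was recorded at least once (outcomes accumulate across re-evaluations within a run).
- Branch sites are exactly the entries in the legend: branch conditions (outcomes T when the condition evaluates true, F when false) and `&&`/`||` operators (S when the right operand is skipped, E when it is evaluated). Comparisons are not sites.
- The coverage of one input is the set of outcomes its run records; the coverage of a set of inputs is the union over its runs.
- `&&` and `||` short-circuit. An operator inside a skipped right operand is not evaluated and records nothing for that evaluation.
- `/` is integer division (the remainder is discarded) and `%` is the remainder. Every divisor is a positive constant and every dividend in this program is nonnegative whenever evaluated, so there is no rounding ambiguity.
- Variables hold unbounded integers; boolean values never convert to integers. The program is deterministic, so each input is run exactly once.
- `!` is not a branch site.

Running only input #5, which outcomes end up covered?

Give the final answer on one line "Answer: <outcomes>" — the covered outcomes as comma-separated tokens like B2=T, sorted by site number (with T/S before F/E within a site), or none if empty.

Event log for input #5 (h=7, r=10):
  B2->S, B1->F, B3->T, B4->T, B5->F, B7->T
deduplicating events, the covered set is: B1=F, B2=S, B3=T, B4=T, B5=F, B7=T

Answer: B1=F, B2=S, B3=T, B4=T, B5=F, B7=T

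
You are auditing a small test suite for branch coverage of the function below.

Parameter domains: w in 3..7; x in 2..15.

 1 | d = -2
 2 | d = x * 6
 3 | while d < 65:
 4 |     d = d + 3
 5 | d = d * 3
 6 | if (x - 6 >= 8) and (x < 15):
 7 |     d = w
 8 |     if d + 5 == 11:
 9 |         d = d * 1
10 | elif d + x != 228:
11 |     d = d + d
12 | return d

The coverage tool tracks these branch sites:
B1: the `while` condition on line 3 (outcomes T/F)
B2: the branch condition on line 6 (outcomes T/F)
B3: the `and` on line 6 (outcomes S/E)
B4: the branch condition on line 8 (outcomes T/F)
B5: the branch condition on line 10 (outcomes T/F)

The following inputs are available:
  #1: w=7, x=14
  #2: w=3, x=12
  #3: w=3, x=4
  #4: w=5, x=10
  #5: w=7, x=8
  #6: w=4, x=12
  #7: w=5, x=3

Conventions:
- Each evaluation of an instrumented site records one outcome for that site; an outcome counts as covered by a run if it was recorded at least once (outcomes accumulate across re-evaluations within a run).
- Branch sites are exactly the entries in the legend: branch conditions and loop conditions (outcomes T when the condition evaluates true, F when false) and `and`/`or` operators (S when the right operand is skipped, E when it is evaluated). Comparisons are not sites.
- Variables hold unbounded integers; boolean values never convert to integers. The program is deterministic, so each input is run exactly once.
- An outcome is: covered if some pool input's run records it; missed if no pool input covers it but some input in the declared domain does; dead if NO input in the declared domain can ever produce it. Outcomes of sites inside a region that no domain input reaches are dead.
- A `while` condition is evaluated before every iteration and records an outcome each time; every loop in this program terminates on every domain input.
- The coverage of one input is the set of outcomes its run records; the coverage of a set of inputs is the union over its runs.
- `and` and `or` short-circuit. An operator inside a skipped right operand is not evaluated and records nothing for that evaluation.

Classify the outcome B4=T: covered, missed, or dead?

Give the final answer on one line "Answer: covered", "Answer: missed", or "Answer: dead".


no pool input records B4=T
but domain input (w=6, x=14) does record it -> reachable, so missed
Answer: missed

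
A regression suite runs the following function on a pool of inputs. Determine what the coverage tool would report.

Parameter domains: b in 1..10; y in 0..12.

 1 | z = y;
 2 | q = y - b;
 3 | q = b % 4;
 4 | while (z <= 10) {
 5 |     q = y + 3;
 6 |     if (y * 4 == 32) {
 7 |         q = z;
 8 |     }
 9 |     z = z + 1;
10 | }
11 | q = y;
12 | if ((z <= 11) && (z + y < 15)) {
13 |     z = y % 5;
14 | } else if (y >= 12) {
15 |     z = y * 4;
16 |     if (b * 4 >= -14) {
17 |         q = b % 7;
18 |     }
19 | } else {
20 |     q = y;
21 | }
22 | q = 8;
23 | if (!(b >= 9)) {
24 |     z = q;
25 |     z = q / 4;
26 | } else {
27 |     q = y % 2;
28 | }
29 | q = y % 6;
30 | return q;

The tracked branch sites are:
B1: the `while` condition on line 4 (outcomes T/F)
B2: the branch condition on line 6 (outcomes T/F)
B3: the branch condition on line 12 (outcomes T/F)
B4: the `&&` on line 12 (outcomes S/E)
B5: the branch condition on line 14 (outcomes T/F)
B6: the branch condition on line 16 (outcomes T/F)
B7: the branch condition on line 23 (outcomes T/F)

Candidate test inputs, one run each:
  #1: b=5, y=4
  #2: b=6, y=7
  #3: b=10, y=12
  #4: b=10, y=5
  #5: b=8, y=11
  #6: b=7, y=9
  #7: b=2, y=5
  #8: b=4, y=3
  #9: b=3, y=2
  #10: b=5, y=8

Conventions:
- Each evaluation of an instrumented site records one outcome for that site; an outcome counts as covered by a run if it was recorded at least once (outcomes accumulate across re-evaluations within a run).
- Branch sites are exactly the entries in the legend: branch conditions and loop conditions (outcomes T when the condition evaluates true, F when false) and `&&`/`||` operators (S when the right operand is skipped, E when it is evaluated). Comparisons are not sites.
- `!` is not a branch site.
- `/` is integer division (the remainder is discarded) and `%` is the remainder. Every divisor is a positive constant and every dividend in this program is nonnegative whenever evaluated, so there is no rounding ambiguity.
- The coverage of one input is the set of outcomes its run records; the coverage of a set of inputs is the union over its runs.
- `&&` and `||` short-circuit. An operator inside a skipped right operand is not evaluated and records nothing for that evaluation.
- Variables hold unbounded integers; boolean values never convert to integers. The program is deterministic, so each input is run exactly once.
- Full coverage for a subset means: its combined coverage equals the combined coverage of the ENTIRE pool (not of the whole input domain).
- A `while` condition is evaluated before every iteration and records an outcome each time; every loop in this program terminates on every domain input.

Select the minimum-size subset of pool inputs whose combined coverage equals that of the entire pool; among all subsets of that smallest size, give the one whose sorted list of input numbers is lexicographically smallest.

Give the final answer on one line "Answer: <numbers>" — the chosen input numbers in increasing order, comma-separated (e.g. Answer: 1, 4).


test 1 (b=5, y=4) fires B1->T, B2->F, B1->T, B2->F, B1->T, B2->F, B1->T, B2->F, B1->T, B2->F, B1->T, B2->F, B1->T, B2->F, ...; hits B1=T, B1=F, B2=F, B3=F, B4=E, B5=F, B7=T
test 2 (b=6, y=7) fires B1->T, B2->F, B1->T, B2->F, B1->T, B2->F, B1->T, B2->F, B1->F, B4->E, B3->F, B5->F, B7->T; hits B1=T, B1=F, B2=F, B3=F, B4=E, B5=F, B7=T
test 3 (b=10, y=12) fires B1->F, B4->S, B3->F, B5->T, B6->T, B7->F; hits B1=F, B3=F, B4=S, B5=T, B6=T, B7=F
test 4 (b=10, y=5) fires B1->T, B2->F, B1->T, B2->F, B1->T, B2->F, B1->T, B2->F, B1->T, B2->F, B1->T, B2->F, B1->F, B4->E, ...; hits B1=T, B1=F, B2=F, B3=F, B4=E, B5=F, B7=F
test 5 (b=8, y=11) fires B1->F, B4->E, B3->F, B5->F, B7->T; hits B1=F, B3=F, B4=E, B5=F, B7=T
test 6 (b=7, y=9) fires B1->T, B2->F, B1->T, B2->F, B1->F, B4->E, B3->F, B5->F, B7->T; hits B1=T, B1=F, B2=F, B3=F, B4=E, B5=F, B7=T
test 7 (b=2, y=5) fires B1->T, B2->F, B1->T, B2->F, B1->T, B2->F, B1->T, B2->F, B1->T, B2->F, B1->T, B2->F, B1->F, B4->E, ...; hits B1=T, B1=F, B2=F, B3=F, B4=E, B5=F, B7=T
test 8 (b=4, y=3) fires B1->T, B2->F, B1->T, B2->F, B1->T, B2->F, B1->T, B2->F, B1->T, B2->F, B1->T, B2->F, B1->T, B2->F, ...; hits B1=T, B1=F, B2=F, B3=T, B4=E, B7=T
test 9 (b=3, y=2) fires B1->T, B2->F, B1->T, B2->F, B1->T, B2->F, B1->T, B2->F, B1->T, B2->F, B1->T, B2->F, B1->T, B2->F, ...; hits B1=T, B1=F, B2=F, B3=T, B4=E, B7=T
test 10 (b=5, y=8) fires B1->T, B2->T, B1->T, B2->T, B1->T, B2->T, B1->F, B4->E, B3->F, B5->F, B7->T; hits B1=T, B1=F, B2=T, B3=F, B4=E, B5=F, B7=T
pool-wide coverage (13 outcomes): B1=T, B1=F, B2=T, B2=F, B3=T, B3=F, B4=S, B4=E, B5=T, B5=F, B6=T, B7=T, B7=F
no size-1 subset reaches all 13 outcomes (best union: 7/13)
no size-2 subset reaches all 13 outcomes (best union: 11/13)
at size 3, {3, 8, 10} reaches all 13 outcomes; every lexicographically earlier size-3 subset fails
Answer: 3, 8, 10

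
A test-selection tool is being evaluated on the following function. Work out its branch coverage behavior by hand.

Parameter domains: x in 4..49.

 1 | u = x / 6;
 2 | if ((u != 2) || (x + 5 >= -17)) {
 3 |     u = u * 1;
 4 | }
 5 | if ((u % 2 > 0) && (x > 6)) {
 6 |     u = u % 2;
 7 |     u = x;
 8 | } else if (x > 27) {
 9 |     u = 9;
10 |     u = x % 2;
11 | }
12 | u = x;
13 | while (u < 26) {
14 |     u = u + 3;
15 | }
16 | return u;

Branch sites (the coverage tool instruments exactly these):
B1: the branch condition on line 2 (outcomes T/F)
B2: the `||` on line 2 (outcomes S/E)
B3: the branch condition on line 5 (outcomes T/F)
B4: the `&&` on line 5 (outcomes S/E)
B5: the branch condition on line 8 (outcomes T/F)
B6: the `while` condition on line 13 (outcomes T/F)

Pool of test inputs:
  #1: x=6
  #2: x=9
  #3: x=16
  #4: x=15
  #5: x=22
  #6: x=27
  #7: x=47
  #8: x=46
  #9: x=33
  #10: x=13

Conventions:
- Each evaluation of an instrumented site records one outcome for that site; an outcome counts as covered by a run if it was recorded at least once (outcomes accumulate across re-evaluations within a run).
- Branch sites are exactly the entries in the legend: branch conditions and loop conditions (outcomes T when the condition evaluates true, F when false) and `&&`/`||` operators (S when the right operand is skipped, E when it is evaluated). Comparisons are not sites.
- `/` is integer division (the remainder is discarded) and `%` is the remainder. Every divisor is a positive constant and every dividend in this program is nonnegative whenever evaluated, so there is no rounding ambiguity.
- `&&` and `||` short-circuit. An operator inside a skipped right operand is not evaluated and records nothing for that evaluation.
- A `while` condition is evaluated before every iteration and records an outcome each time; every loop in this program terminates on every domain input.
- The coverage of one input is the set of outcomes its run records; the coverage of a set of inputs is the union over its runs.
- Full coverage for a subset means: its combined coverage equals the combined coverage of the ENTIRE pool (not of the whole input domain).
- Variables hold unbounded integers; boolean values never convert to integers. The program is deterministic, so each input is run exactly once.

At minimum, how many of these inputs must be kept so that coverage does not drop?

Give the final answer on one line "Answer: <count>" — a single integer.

input #1, x=6: outcomes B1=T, B2=S, B3=F, B4=E, B5=F, B6=T, B6=F
input #2, x=9: outcomes B1=T, B2=S, B3=T, B4=E, B6=T, B6=F
input #3, x=16: outcomes B1=T, B2=E, B3=F, B4=S, B5=F, B6=T, B6=F
input #4, x=15: outcomes B1=T, B2=E, B3=F, B4=S, B5=F, B6=T, B6=F
input #5, x=22: outcomes B1=T, B2=S, B3=T, B4=E, B6=T, B6=F
input #6, x=27: outcomes B1=T, B2=S, B3=F, B4=S, B5=F, B6=F
input #7, x=47: outcomes B1=T, B2=S, B3=T, B4=E, B6=F
input #8, x=46: outcomes B1=T, B2=S, B3=T, B4=E, B6=F
input #9, x=33: outcomes B1=T, B2=S, B3=T, B4=E, B6=F
input #10, x=13: outcomes B1=T, B2=E, B3=F, B4=S, B5=F, B6=T, B6=F
pool-wide coverage (10 outcomes): B1=T, B2=S, B2=E, B3=T, B3=F, B4=S, B4=E, B5=F, B6=T, B6=F
size 1 is not enough: best union over all size-1 subsets is 7/10
at size 2, {2, 3} reaches all 10 outcomes; every lexicographically earlier size-2 subset fails

Answer: 2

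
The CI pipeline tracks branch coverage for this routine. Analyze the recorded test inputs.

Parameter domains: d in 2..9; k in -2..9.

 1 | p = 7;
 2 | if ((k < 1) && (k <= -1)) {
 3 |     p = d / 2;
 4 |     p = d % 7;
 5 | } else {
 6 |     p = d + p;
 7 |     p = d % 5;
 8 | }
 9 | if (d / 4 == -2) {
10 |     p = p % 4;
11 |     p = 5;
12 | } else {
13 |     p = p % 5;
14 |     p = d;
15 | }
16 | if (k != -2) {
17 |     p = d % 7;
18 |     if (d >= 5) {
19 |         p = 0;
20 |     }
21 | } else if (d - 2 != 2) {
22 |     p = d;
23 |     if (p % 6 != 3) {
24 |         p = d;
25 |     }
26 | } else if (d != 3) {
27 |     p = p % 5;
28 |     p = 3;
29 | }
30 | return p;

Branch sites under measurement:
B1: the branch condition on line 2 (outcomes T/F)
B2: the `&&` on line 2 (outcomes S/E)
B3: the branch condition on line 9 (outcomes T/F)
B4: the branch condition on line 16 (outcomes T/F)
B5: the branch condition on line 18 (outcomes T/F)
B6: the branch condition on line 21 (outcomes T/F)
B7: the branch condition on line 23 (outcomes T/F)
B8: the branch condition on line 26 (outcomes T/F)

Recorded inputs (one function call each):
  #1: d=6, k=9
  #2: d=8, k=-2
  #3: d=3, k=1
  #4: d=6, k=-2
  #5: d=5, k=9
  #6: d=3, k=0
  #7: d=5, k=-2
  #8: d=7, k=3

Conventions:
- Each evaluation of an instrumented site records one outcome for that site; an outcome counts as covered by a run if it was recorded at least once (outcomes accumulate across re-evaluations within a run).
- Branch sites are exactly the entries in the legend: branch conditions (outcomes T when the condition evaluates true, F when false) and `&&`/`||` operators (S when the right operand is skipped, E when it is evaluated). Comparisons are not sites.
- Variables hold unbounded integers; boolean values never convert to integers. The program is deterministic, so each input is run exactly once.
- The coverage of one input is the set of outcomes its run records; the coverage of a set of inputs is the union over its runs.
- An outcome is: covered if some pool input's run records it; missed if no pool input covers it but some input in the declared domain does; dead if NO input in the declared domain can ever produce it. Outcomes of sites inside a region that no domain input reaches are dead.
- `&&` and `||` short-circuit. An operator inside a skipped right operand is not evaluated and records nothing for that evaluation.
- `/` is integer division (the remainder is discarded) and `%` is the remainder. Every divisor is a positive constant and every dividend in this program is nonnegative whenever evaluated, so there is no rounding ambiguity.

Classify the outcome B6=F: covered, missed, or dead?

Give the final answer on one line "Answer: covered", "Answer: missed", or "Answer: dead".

no pool input records B6=F
but domain input (d=4, k=-2) does record it -> reachable, so missed

Answer: missed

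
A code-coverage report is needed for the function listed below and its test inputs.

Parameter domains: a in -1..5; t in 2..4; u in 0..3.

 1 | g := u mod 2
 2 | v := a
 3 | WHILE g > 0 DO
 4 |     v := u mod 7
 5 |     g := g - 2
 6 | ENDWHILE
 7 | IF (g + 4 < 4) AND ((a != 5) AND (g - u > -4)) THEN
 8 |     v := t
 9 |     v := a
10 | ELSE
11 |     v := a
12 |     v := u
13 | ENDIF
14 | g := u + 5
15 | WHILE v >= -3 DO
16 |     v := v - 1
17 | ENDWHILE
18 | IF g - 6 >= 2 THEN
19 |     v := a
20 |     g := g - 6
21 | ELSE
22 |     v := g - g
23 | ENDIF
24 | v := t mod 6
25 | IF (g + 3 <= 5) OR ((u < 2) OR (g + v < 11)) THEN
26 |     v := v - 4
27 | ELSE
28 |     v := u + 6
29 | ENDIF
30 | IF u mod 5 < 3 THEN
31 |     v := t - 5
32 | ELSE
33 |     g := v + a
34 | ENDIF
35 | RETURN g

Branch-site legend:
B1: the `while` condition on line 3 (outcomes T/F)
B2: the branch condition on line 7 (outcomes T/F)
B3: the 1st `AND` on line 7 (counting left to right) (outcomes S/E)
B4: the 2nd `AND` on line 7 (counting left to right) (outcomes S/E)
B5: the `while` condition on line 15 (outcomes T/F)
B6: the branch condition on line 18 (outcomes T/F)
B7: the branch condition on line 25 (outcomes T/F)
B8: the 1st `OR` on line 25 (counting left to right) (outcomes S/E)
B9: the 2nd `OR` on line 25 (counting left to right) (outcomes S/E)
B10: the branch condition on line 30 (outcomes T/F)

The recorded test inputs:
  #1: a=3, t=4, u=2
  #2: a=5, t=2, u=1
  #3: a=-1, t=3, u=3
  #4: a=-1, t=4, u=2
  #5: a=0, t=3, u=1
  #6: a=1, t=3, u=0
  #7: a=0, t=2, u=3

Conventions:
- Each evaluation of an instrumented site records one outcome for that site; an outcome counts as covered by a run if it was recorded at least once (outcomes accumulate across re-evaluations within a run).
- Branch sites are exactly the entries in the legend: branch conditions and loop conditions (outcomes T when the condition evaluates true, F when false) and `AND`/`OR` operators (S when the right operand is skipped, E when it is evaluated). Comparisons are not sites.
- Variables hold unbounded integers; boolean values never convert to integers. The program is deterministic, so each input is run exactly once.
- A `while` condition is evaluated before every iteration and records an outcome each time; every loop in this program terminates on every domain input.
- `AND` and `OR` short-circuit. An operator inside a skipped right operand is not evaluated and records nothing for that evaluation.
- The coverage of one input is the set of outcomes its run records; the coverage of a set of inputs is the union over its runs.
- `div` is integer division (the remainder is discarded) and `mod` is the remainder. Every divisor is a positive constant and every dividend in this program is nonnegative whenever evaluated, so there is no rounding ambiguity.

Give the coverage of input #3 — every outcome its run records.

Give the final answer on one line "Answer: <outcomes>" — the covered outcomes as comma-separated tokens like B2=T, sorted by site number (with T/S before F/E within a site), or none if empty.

Running input #3 (a=-1, t=3, u=3), event by event:
  B1->T, B1->F, B3->E, B4->E, B2->F, B5->T, B5->T, B5->T, B5->T, B5->T
  B5->T, B5->T, B5->F, B6->T, B8->S, B7->T, B10->F
distinct outcomes covered: B1=T, B1=F, B2=F, B3=E, B4=E, B5=T, B5=F, B6=T, B7=T, B8=S, B10=F

Answer: B1=T, B1=F, B2=F, B3=E, B4=E, B5=T, B5=F, B6=T, B7=T, B8=S, B10=F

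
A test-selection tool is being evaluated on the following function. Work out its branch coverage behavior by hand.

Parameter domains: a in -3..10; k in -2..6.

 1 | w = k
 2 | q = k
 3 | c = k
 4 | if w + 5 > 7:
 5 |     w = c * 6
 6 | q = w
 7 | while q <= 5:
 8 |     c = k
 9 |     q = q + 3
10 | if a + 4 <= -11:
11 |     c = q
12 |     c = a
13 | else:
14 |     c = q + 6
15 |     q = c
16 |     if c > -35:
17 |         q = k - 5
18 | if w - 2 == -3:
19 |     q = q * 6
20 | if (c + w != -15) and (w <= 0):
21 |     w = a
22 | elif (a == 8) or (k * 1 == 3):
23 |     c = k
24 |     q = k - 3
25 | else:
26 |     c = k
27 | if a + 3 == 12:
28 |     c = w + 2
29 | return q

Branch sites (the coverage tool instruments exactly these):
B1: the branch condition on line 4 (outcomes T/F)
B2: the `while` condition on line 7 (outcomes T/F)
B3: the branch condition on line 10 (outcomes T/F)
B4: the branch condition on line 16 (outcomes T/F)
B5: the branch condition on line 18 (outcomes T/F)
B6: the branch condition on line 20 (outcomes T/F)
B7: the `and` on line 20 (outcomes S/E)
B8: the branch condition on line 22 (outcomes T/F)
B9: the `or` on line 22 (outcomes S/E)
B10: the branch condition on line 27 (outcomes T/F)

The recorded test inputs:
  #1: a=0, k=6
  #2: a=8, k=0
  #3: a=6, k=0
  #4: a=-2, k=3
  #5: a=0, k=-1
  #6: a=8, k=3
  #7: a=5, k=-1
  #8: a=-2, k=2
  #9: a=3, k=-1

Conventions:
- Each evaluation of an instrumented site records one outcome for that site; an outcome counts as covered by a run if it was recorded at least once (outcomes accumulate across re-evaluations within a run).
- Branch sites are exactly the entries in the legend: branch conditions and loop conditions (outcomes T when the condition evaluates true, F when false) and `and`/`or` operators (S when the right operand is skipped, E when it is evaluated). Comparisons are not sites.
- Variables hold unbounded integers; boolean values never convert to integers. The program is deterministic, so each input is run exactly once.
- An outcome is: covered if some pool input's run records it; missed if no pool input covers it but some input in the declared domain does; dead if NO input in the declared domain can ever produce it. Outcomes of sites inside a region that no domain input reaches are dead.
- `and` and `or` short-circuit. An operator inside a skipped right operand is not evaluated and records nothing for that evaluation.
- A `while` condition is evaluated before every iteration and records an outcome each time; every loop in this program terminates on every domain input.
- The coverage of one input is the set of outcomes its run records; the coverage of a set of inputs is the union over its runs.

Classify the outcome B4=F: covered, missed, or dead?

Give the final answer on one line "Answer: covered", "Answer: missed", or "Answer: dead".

no pool input records B4=F
checking all 126 inputs in the declared domain: B4=F is never recorded -> dead

Answer: dead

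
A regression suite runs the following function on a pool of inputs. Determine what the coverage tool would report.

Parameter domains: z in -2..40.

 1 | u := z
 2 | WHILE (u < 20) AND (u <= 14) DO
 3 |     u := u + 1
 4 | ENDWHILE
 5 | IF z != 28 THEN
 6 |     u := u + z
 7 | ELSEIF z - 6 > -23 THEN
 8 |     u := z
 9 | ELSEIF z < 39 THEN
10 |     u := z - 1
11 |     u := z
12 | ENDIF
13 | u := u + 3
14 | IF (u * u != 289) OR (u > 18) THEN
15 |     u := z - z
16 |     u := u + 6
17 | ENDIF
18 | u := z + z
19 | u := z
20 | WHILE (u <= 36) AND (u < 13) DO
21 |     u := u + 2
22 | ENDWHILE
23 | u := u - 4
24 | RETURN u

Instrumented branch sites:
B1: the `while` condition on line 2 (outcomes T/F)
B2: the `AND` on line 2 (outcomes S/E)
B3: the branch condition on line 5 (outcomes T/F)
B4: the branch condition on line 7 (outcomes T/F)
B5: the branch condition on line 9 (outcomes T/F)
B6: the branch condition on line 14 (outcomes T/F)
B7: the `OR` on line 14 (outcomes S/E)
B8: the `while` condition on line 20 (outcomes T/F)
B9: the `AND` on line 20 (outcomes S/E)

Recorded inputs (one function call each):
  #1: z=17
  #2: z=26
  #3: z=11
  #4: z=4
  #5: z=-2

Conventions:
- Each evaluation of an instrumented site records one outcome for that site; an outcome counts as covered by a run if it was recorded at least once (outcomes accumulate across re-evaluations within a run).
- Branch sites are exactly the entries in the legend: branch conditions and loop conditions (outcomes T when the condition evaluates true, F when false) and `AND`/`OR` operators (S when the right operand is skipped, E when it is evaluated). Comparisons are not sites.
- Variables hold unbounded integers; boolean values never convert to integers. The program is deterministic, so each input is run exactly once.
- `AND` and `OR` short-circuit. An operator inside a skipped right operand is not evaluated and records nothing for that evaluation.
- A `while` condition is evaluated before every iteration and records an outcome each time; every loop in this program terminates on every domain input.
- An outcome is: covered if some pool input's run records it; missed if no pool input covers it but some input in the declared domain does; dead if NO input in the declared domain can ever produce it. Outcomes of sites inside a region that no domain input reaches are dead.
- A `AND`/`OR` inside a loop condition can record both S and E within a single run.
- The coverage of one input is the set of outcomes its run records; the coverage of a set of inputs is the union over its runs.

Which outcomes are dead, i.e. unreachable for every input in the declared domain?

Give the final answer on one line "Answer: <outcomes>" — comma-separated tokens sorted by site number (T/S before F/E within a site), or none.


sweeping the full domain (43 inputs) for each outcome:
  B4=F: no domain input ever produces it -> dead
  B5=T: no domain input ever produces it -> dead
  B5=F: no domain input ever produces it -> dead
  reachable outcomes have witnesses, e.g. B1=T (e.g. z=-2), B1=F (e.g. z=-2), B2=S (e.g. z=20), B2=E (e.g. z=-2)
Answer: B4=F, B5=T, B5=F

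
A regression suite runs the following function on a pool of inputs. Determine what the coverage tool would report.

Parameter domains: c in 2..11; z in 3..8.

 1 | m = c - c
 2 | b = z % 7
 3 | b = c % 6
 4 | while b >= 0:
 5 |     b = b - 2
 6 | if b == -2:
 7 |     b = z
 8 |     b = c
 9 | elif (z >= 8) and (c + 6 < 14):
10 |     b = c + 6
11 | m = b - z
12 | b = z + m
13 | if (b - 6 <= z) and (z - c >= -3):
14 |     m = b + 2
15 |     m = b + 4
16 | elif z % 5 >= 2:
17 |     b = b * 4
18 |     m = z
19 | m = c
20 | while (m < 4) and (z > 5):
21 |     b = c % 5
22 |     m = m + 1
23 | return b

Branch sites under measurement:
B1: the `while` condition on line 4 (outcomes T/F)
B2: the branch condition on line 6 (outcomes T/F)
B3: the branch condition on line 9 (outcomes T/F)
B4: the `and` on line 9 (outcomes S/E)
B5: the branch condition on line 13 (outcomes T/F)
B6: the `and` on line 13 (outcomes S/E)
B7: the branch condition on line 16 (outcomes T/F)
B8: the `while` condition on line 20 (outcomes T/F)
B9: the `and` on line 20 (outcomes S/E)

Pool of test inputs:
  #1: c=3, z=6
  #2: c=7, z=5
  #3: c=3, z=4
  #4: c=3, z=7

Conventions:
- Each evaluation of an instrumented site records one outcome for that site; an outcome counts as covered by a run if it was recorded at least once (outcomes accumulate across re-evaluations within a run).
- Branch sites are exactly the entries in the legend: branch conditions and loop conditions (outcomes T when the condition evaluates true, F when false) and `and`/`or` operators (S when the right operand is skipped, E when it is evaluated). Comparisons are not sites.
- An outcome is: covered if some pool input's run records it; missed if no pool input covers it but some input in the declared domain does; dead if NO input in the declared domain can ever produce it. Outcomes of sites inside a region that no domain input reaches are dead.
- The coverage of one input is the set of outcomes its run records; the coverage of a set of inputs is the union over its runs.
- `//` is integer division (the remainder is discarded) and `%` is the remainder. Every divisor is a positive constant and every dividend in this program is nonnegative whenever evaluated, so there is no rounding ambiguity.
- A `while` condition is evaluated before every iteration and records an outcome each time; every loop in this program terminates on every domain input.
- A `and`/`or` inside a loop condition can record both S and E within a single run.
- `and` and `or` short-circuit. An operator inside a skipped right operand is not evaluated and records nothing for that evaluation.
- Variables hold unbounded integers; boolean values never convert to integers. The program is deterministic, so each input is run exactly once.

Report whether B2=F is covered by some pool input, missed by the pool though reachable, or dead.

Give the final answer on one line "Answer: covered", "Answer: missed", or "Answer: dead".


B2=F is recorded by pool input(s) 1, 2, 3, 4 -> covered
Answer: covered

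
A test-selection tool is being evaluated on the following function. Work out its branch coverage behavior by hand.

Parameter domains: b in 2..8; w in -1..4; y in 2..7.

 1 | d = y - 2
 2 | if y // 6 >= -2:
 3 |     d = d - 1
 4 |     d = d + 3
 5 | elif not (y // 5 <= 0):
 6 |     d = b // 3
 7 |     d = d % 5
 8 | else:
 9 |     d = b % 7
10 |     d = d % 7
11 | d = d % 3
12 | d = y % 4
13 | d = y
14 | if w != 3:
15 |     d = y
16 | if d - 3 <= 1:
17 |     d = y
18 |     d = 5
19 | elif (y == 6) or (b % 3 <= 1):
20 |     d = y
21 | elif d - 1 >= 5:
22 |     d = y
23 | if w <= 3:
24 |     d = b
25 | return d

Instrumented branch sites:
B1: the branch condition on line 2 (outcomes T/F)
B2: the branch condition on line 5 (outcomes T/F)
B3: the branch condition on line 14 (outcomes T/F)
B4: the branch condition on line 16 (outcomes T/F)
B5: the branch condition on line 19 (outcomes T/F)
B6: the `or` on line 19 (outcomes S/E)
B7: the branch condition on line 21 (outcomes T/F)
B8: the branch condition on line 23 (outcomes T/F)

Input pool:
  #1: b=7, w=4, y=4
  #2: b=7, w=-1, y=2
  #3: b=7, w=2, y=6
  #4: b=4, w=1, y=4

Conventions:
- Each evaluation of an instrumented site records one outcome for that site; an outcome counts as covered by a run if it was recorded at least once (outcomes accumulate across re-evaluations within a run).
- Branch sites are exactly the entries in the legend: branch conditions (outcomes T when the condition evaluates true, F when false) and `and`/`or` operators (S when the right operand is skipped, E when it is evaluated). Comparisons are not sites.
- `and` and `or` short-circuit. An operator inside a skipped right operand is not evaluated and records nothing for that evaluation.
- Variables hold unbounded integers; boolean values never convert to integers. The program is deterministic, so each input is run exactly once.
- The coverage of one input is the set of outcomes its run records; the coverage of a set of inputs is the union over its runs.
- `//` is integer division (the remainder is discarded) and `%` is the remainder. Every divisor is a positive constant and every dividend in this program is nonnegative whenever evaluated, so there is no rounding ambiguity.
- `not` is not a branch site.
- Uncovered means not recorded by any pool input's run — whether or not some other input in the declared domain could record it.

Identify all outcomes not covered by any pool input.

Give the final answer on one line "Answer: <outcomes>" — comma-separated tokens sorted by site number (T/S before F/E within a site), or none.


run #1 (b=7, w=4, y=4) runs B1->T, B3->T, B4->T, B8->F; records B1=T, B3=T, B4=T, B8=F
run #2 (b=7, w=-1, y=2) runs B1->T, B3->T, B4->T, B8->T; records B1=T, B3=T, B4=T, B8=T
run #3 (b=7, w=2, y=6) runs B1->T, B3->T, B4->F, B6->S, B5->T, B8->T; records B1=T, B3=T, B4=F, B5=T, B6=S, B8=T
run #4 (b=4, w=1, y=4) runs B1->T, B3->T, B4->T, B8->T; records B1=T, B3=T, B4=T, B8=T
union over the pool: B1=T, B3=T, B4=T, B4=F, B5=T, B6=S, B8=T, B8=F
uncovered (8 of 16): B1=F, B2=T, B2=F, B3=F, B5=F, B6=E, B7=T, B7=F
Answer: B1=F, B2=T, B2=F, B3=F, B5=F, B6=E, B7=T, B7=F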